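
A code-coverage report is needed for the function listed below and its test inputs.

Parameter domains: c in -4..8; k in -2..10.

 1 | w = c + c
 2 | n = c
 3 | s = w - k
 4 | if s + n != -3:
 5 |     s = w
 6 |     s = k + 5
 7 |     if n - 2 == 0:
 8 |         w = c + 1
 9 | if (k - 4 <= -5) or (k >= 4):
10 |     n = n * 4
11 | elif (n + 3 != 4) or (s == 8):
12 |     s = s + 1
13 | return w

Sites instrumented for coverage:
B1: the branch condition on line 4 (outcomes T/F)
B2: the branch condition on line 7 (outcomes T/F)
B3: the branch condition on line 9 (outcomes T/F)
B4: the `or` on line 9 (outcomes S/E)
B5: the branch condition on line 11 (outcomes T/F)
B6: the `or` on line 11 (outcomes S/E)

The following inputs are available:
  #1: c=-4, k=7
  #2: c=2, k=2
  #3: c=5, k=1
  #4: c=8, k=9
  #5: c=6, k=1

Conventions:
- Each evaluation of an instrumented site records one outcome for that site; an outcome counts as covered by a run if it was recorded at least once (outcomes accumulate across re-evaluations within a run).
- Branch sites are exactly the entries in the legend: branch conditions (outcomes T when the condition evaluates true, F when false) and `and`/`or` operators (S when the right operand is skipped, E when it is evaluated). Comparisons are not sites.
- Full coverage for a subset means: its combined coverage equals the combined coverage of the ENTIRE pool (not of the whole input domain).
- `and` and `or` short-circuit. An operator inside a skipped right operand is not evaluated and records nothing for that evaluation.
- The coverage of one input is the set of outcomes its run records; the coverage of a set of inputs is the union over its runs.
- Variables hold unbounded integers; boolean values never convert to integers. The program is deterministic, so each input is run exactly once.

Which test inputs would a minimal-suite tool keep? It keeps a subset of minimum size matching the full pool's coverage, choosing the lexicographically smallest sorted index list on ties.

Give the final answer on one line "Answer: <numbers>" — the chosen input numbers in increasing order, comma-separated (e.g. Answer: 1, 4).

input #1 (c=-4, k=7): events B1->T, B2->F, B4->E, B3->T; covers B1=T, B2=F, B3=T, B4=E
input #2 (c=2, k=2): events B1->T, B2->T, B4->E, B3->F, B6->S, B5->T; covers B1=T, B2=T, B3=F, B4=E, B5=T, B6=S
input #3 (c=5, k=1): events B1->T, B2->F, B4->E, B3->F, B6->S, B5->T; covers B1=T, B2=F, B3=F, B4=E, B5=T, B6=S
input #4 (c=8, k=9): events B1->T, B2->F, B4->E, B3->T; covers B1=T, B2=F, B3=T, B4=E
input #5 (c=6, k=1): events B1->T, B2->F, B4->E, B3->F, B6->S, B5->T; covers B1=T, B2=F, B3=F, B4=E, B5=T, B6=S
the full pool covers 8 outcomes: B1=T, B2=T, B2=F, B3=T, B3=F, B4=E, B5=T, B6=S
every size-1 subset falls short of the 8 outcomes (best: 6/8)
at size 2, {1, 2} reaches all 8 outcomes; every lexicographically earlier size-2 subset fails

Answer: 1, 2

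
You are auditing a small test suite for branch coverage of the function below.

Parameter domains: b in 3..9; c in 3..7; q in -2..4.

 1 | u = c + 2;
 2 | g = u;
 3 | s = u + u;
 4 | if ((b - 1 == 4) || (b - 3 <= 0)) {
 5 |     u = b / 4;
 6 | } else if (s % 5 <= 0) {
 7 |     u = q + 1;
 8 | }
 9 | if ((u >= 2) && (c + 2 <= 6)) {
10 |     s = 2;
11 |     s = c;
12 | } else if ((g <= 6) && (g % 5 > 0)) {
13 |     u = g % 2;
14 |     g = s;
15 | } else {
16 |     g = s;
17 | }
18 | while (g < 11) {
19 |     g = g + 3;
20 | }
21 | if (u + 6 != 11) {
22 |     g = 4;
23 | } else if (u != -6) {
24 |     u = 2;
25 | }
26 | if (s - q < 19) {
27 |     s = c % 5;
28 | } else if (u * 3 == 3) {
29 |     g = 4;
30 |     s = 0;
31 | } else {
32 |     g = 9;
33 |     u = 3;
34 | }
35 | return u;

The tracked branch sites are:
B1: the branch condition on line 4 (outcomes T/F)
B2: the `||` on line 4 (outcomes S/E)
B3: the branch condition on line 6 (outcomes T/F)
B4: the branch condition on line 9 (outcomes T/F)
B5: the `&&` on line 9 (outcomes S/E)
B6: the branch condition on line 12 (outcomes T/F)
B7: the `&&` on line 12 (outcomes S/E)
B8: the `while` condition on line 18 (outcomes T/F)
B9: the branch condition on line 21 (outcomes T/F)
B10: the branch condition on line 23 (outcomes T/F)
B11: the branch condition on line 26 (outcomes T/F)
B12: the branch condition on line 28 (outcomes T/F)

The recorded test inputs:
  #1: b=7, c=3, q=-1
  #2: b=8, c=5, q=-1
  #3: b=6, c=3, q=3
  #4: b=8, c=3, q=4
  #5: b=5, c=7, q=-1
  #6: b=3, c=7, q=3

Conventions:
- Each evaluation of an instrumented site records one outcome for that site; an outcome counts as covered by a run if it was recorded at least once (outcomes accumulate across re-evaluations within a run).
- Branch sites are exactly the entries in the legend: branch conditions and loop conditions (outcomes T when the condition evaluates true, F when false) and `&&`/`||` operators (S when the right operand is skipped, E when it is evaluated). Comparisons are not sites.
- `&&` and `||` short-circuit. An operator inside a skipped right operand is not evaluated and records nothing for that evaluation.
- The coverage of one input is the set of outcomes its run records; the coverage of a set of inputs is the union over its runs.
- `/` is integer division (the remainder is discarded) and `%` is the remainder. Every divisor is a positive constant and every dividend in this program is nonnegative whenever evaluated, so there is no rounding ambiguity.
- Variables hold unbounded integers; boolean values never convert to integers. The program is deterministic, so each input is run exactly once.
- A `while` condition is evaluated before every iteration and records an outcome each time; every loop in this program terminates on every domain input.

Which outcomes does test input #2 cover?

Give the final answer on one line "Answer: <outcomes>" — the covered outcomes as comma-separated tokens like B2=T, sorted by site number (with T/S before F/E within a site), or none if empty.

Tracing the run of input #2 (b=8, c=5, q=-1):
  B2->E, B1->F, B3->F, B5->E, B4->F, B7->S, B6->F, B8->F, B9->T, B11->T
deduplicating events, the covered set is: B1=F, B2=E, B3=F, B4=F, B5=E, B6=F, B7=S, B8=F, B9=T, B11=T

Answer: B1=F, B2=E, B3=F, B4=F, B5=E, B6=F, B7=S, B8=F, B9=T, B11=T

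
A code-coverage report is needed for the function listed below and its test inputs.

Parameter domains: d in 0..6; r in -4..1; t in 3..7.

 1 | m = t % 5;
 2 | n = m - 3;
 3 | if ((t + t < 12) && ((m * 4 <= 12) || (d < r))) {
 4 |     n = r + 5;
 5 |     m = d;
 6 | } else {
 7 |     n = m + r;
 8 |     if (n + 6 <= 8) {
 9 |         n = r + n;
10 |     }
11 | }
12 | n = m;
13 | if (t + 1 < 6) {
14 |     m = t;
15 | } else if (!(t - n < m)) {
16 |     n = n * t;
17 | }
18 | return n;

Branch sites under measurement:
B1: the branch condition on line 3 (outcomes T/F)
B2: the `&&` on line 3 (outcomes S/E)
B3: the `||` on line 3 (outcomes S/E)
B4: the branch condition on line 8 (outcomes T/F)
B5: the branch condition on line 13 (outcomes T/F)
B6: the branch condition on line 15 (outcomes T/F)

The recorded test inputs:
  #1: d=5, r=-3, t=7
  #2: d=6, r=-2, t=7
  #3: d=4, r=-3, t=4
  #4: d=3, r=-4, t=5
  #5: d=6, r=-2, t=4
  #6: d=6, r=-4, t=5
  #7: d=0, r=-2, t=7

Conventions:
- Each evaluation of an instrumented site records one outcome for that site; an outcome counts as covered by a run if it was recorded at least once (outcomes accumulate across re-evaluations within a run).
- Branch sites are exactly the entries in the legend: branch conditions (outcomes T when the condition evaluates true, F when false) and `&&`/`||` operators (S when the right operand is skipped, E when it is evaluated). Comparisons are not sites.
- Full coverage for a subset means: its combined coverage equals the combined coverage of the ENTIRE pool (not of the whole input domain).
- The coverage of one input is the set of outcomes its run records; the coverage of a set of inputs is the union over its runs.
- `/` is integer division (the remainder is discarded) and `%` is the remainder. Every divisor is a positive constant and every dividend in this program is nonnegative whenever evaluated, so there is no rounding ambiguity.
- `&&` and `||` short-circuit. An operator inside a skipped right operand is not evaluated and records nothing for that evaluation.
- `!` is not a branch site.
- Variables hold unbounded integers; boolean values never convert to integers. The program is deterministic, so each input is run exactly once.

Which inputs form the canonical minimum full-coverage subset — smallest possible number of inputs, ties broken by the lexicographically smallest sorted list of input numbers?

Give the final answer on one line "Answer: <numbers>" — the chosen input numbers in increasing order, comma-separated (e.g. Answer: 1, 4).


#1 (d=5, r=-3, t=7) -> covered: B1=F, B2=S, B4=T, B5=F, B6=T
#2 (d=6, r=-2, t=7) -> covered: B1=F, B2=S, B4=T, B5=F, B6=T
#3 (d=4, r=-3, t=4) -> covered: B1=F, B2=E, B3=E, B4=T, B5=T
#4 (d=3, r=-4, t=5) -> covered: B1=T, B2=E, B3=S, B5=F, B6=F
#5 (d=6, r=-2, t=4) -> covered: B1=F, B2=E, B3=E, B4=T, B5=T
#6 (d=6, r=-4, t=5) -> covered: B1=T, B2=E, B3=S, B5=F, B6=F
#7 (d=0, r=-2, t=7) -> covered: B1=F, B2=S, B4=T, B5=F, B6=T
pool-wide coverage (11 outcomes): B1=T, B1=F, B2=S, B2=E, B3=S, B3=E, B4=T, B5=T, B5=F, B6=T, B6=F
size 1 is not enough: best union over all size-1 subsets is 5/11
size 2 is not enough: best union over all size-2 subsets is 9/11
at size 3, {1, 3, 4} reaches all 11 outcomes; every lexicographically earlier size-3 subset fails
Answer: 1, 3, 4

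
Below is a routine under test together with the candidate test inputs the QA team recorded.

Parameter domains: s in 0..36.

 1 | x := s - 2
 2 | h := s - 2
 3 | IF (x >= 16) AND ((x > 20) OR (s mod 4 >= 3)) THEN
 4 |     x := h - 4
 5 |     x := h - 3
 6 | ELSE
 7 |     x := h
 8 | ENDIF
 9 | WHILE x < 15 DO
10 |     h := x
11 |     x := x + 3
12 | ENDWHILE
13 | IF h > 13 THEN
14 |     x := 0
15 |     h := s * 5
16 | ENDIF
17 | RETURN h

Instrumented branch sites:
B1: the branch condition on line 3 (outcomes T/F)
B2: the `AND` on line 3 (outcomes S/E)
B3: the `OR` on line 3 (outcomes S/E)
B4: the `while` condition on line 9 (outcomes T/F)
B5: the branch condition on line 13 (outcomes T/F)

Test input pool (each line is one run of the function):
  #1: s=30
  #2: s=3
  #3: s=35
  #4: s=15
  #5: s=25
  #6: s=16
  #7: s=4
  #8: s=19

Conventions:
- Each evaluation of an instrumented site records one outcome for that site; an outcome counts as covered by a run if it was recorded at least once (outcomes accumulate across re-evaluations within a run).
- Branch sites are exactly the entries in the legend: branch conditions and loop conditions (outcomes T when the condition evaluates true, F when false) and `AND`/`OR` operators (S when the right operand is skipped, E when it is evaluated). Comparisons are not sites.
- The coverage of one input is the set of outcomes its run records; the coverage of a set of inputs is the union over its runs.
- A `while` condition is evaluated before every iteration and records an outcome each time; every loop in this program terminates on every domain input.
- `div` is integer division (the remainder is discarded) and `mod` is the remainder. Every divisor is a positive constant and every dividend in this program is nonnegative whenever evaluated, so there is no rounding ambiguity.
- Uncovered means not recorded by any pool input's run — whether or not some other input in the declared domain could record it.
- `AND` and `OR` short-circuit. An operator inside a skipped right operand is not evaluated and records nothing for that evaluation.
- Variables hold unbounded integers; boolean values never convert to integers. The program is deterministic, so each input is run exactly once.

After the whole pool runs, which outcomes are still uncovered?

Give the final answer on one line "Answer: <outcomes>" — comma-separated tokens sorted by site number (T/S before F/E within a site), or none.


run #1 (s=30) runs B2->E, B3->S, B1->T, B4->F, B5->T; records B1=T, B2=E, B3=S, B4=F, B5=T
run #2 (s=3) runs B2->S, B1->F, B4->T, B4->T, B4->T, B4->T, B4->T, B4->F, B5->F; records B1=F, B2=S, B4=T, B4=F, B5=F
run #3 (s=35) runs B2->E, B3->S, B1->T, B4->F, B5->T; records B1=T, B2=E, B3=S, B4=F, B5=T
run #4 (s=15) runs B2->S, B1->F, B4->T, B4->F, B5->F; records B1=F, B2=S, B4=T, B4=F, B5=F
run #5 (s=25) runs B2->E, B3->S, B1->T, B4->F, B5->T; records B1=T, B2=E, B3=S, B4=F, B5=T
run #6 (s=16) runs B2->S, B1->F, B4->T, B4->F, B5->T; records B1=F, B2=S, B4=T, B4=F, B5=T
run #7 (s=4) runs B2->S, B1->F, B4->T, B4->T, B4->T, B4->T, B4->T, B4->F, B5->T; records B1=F, B2=S, B4=T, B4=F, B5=T
run #8 (s=19) runs B2->E, B3->E, B1->T, B4->T, B4->F, B5->T; records B1=T, B2=E, B3=E, B4=T, B4=F, B5=T
union over the pool: B1=T, B1=F, B2=S, B2=E, B3=S, B3=E, B4=T, B4=F, B5=T, B5=F
uncovered (0 of 10): none
Answer: none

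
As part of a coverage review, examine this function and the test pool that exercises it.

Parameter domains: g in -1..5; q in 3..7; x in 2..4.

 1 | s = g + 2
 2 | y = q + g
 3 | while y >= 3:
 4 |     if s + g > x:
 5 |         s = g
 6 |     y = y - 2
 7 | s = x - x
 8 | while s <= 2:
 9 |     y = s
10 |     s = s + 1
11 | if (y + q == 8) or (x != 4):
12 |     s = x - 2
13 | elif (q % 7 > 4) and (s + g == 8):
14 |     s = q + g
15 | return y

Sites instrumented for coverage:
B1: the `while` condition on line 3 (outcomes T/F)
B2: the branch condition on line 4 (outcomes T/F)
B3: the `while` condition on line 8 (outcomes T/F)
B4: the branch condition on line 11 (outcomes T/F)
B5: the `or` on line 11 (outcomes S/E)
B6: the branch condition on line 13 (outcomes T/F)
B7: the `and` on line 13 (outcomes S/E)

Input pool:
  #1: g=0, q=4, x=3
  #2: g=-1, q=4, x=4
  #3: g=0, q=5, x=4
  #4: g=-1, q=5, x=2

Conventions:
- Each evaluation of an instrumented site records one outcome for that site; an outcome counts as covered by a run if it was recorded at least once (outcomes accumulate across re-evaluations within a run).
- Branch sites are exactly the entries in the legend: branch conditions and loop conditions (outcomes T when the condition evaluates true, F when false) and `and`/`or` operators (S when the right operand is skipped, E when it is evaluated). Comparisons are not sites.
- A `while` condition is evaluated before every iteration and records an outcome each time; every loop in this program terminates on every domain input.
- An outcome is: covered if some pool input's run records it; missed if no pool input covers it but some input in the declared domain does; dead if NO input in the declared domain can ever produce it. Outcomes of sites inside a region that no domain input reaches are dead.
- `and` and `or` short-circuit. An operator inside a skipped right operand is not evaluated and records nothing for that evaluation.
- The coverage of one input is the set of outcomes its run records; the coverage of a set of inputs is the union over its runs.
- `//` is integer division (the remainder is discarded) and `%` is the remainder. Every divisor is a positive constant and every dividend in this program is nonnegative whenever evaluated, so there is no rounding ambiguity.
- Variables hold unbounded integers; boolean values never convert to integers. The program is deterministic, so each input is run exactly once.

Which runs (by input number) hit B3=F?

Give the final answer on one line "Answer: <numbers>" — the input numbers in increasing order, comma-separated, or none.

input #1 (g=0, q=4, x=3): produces B3=F
input #2 (g=-1, q=4, x=4): produces B3=F
input #3 (g=0, q=5, x=4): produces B3=F
input #4 (g=-1, q=5, x=2): produces B3=F

Answer: 1, 2, 3, 4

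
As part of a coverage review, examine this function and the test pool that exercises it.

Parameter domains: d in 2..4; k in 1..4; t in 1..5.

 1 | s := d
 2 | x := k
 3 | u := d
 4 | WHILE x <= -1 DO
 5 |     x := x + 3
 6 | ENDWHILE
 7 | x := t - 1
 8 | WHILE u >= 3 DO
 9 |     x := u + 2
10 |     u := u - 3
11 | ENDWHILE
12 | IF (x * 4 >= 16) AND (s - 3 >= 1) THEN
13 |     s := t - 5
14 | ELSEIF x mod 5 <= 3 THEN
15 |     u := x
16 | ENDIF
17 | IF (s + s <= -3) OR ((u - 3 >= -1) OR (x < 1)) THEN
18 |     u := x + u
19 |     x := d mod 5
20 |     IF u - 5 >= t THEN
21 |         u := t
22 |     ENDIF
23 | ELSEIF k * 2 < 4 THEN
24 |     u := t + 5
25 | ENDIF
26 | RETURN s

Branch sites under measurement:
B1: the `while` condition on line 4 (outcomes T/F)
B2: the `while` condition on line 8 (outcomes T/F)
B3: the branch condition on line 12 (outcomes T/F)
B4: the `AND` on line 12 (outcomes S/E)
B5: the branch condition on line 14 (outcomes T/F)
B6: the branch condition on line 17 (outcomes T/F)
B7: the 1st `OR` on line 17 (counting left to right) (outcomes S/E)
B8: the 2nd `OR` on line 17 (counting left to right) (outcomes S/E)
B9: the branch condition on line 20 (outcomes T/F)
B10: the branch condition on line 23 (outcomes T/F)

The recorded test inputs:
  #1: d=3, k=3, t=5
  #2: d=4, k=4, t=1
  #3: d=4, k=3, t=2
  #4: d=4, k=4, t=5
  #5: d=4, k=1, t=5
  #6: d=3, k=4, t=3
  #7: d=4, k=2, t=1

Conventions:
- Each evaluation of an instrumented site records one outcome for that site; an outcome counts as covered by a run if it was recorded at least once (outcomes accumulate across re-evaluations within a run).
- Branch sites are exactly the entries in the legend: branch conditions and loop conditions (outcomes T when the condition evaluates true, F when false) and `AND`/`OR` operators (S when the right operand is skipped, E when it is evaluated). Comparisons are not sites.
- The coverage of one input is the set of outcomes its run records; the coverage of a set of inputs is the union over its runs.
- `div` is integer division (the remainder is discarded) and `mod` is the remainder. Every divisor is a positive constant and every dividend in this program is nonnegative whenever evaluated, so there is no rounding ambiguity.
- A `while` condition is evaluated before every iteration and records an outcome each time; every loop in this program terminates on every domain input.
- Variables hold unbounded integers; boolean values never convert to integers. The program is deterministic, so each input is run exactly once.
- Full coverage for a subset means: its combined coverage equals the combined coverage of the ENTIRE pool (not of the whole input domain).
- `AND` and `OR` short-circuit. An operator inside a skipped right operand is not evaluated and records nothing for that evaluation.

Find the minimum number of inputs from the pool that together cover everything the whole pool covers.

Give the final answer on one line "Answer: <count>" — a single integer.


input #1, d=3, k=3, t=5: outcomes B1=F, B2=T, B2=F, B3=F, B4=E, B5=T, B6=T, B7=E, B8=S, B9=T
input #2, d=4, k=4, t=1: outcomes B1=F, B2=T, B2=F, B3=T, B4=E, B6=T, B7=S, B9=T
input #3, d=4, k=3, t=2: outcomes B1=F, B2=T, B2=F, B3=T, B4=E, B6=T, B7=S, B9=T
input #4, d=4, k=4, t=5: outcomes B1=F, B2=T, B2=F, B3=T, B4=E, B6=F, B7=E, B8=E, B10=F
input #5, d=4, k=1, t=5: outcomes B1=F, B2=T, B2=F, B3=T, B4=E, B6=F, B7=E, B8=E, B10=T
input #6, d=3, k=4, t=3: outcomes B1=F, B2=T, B2=F, B3=F, B4=E, B5=T, B6=T, B7=E, B8=S, B9=T
input #7, d=4, k=2, t=1: outcomes B1=F, B2=T, B2=F, B3=T, B4=E, B6=T, B7=S, B9=T
pool-wide coverage (16 outcomes): B1=F, B2=T, B2=F, B3=T, B3=F, B4=E, B5=T, B6=T, B6=F, B7=S, B7=E, B8=S, B8=E, B9=T, B10=T, B10=F
no size-1 subset reaches all 16 outcomes (best union: 10/16)
no size-2 subset reaches all 16 outcomes (best union: 14/16)
no size-3 subset reaches all 16 outcomes (best union: 15/16)
size 4: inputs {1, 2, 4, 5} cover all 16 outcomes, and no lexicographically smaller subset of this size does
Answer: 4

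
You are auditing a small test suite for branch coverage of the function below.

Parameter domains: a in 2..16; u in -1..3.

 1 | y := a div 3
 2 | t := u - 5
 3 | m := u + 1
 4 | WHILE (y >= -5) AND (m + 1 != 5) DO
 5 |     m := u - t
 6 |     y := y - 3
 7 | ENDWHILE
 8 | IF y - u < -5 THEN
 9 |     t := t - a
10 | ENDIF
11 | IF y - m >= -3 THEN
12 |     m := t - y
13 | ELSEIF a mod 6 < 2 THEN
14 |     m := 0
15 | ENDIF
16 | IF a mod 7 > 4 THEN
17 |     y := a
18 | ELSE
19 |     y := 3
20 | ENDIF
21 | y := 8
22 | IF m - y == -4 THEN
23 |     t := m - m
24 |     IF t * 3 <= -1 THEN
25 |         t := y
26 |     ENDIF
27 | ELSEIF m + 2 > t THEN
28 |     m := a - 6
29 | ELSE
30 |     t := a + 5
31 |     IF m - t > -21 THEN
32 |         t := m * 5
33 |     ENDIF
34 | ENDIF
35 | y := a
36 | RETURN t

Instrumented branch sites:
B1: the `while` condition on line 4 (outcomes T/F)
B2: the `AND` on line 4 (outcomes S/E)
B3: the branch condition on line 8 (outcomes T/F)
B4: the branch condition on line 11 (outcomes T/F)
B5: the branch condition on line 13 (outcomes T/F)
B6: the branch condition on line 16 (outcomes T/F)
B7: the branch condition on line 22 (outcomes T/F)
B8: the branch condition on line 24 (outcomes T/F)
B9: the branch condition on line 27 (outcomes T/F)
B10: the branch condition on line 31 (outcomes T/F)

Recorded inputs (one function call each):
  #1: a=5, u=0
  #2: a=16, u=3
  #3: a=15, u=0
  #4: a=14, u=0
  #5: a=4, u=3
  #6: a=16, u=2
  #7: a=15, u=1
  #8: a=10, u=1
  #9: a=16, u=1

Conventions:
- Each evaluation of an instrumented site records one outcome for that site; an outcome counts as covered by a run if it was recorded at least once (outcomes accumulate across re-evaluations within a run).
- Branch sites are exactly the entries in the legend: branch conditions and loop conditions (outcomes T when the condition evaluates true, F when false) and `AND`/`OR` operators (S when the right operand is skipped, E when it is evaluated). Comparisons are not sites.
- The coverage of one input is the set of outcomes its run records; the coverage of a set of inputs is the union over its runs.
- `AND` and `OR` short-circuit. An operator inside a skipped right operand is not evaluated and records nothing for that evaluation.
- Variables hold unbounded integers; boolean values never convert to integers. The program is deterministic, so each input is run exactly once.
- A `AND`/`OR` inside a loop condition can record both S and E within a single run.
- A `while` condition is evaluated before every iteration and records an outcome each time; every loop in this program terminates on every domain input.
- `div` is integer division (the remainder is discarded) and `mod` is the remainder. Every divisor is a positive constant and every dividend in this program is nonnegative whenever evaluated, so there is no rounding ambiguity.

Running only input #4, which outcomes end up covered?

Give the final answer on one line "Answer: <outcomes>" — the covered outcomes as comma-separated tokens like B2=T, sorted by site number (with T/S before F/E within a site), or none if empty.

Event log for input #4 (a=14, u=0):
  B2->E, B1->T, B2->E, B1->T, B2->E, B1->T, B2->E, B1->T, B2->S, B1->F
  B3->T, B4->F, B5->F, B6->F, B7->F, B9->T
distinct outcomes covered: B1=T, B1=F, B2=S, B2=E, B3=T, B4=F, B5=F, B6=F, B7=F, B9=T

Answer: B1=T, B1=F, B2=S, B2=E, B3=T, B4=F, B5=F, B6=F, B7=F, B9=T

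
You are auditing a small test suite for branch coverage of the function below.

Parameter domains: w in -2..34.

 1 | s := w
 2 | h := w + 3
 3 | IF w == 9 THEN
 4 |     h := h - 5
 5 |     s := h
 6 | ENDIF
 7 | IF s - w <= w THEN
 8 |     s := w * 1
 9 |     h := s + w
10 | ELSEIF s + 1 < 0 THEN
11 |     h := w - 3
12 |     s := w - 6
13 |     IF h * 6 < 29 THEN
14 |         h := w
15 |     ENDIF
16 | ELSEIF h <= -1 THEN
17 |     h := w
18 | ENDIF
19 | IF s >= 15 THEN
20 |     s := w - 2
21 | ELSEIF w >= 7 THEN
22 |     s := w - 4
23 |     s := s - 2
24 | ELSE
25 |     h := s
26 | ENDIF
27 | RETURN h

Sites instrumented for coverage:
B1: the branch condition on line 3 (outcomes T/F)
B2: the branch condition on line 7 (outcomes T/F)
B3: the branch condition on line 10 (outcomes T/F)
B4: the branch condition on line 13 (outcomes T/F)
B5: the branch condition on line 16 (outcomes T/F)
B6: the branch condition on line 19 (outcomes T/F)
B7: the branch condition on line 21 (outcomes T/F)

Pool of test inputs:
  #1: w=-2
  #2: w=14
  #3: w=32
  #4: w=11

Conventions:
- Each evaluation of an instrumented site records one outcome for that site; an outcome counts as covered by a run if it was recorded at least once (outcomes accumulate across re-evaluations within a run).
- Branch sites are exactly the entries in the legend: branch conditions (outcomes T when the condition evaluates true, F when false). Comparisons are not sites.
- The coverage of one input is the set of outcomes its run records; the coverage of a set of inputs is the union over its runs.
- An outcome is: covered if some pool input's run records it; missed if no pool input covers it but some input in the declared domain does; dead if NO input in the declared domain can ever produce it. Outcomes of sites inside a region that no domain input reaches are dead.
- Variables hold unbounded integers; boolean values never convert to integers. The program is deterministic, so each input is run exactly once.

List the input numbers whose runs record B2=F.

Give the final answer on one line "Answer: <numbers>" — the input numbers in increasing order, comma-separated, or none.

input #1 (w=-2): records B2=F
input #2 (w=14): does not record B2=F
input #3 (w=32): does not record B2=F
input #4 (w=11): does not record B2=F

Answer: 1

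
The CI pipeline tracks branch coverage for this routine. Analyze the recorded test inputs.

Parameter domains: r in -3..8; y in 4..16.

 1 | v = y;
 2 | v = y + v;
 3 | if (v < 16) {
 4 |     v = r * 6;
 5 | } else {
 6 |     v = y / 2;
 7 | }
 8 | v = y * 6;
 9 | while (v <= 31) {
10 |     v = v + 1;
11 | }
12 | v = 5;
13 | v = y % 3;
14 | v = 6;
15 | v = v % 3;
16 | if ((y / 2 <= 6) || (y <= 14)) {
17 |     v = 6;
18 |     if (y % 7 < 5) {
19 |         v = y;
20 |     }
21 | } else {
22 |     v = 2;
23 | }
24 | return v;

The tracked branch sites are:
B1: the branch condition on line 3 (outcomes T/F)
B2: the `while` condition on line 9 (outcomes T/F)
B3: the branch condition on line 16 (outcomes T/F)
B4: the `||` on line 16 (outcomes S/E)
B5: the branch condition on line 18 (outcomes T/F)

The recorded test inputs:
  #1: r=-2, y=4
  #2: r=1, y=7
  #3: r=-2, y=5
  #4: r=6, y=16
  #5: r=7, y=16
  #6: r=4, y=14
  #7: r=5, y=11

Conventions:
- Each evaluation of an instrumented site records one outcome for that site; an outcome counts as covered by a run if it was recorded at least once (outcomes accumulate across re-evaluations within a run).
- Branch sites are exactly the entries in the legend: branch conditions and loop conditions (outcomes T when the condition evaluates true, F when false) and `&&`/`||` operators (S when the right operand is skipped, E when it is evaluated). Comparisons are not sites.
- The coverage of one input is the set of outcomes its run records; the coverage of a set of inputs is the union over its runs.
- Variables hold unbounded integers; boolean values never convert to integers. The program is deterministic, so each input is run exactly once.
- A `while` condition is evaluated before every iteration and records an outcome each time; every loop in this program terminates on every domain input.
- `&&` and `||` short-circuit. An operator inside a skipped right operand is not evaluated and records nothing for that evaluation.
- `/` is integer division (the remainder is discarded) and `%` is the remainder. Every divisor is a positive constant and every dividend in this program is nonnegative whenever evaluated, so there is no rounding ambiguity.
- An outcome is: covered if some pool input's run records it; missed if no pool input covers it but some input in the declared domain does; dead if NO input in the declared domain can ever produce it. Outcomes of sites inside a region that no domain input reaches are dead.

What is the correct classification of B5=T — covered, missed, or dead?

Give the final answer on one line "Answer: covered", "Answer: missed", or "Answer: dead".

B5=T is recorded by pool input(s) 1, 2, 6, 7 -> covered

Answer: covered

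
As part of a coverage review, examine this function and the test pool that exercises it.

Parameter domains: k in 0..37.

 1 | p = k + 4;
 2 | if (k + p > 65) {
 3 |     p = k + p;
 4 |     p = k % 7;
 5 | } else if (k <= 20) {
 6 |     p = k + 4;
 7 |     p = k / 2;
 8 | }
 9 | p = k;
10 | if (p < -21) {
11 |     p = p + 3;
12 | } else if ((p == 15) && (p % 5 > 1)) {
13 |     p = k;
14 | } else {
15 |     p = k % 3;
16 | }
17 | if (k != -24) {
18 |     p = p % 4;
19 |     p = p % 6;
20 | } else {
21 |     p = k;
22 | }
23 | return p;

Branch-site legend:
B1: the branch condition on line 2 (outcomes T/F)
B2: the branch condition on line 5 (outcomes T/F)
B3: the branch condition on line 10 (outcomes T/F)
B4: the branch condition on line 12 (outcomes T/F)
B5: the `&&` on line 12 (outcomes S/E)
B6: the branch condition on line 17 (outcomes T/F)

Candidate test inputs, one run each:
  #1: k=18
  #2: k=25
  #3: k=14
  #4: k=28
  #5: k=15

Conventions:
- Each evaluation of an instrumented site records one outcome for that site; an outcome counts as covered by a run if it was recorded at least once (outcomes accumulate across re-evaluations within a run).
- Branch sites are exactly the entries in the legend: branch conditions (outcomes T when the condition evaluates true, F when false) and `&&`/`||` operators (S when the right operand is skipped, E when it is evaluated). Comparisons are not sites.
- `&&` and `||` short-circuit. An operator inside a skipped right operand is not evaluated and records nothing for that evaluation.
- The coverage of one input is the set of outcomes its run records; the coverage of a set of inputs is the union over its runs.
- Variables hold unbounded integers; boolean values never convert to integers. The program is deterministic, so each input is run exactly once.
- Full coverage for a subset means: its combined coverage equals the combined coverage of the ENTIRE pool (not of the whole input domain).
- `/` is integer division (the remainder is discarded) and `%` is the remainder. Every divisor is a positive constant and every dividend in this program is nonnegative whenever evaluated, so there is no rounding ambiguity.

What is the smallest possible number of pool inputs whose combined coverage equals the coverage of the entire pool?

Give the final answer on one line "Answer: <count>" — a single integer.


test 1 (k=18) fires B1->F, B2->T, B3->F, B5->S, B4->F, B6->T; hits B1=F, B2=T, B3=F, B4=F, B5=S, B6=T
test 2 (k=25) fires B1->F, B2->F, B3->F, B5->S, B4->F, B6->T; hits B1=F, B2=F, B3=F, B4=F, B5=S, B6=T
test 3 (k=14) fires B1->F, B2->T, B3->F, B5->S, B4->F, B6->T; hits B1=F, B2=T, B3=F, B4=F, B5=S, B6=T
test 4 (k=28) fires B1->F, B2->F, B3->F, B5->S, B4->F, B6->T; hits B1=F, B2=F, B3=F, B4=F, B5=S, B6=T
test 5 (k=15) fires B1->F, B2->T, B3->F, B5->E, B4->F, B6->T; hits B1=F, B2=T, B3=F, B4=F, B5=E, B6=T
pool-wide coverage (8 outcomes): B1=F, B2=T, B2=F, B3=F, B4=F, B5=S, B5=E, B6=T
every size-1 subset falls short of the 8 outcomes (best: 6/8)
inputs {2, 5} (size 2) cover everything; no size-2 subset with a lexicographically smaller index list covers all 8
Answer: 2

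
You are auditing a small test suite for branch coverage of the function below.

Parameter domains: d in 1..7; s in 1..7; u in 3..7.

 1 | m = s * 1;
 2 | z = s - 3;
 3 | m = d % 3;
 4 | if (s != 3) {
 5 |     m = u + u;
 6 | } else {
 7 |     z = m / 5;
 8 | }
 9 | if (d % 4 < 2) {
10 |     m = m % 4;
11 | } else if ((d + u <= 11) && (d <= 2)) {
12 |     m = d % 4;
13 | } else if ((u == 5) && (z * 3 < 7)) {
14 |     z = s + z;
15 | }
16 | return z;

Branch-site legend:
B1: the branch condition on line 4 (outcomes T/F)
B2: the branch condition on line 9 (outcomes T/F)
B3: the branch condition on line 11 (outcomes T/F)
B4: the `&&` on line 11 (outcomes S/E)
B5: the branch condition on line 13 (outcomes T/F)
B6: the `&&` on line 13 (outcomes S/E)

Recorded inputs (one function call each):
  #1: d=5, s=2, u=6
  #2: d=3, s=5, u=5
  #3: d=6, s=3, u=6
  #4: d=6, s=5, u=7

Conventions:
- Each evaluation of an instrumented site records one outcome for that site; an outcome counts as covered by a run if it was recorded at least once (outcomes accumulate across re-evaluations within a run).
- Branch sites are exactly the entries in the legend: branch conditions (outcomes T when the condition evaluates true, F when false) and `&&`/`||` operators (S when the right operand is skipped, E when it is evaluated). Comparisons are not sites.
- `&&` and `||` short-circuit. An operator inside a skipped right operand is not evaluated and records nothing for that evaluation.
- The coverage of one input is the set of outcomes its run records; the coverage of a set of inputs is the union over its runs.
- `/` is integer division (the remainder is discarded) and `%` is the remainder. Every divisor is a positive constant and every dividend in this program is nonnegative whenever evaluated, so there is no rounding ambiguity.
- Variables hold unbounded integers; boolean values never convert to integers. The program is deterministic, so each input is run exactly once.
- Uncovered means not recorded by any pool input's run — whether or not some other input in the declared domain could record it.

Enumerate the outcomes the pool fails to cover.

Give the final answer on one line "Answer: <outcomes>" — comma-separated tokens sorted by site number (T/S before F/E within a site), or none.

input #1, d=5, s=2, u=6: outcomes B1=T, B2=T
input #2, d=3, s=5, u=5: outcomes B1=T, B2=F, B3=F, B4=E, B5=T, B6=E
input #3, d=6, s=3, u=6: outcomes B1=F, B2=F, B3=F, B4=S, B5=F, B6=S
input #4, d=6, s=5, u=7: outcomes B1=T, B2=F, B3=F, B4=S, B5=F, B6=S
union over the pool: B1=T, B1=F, B2=T, B2=F, B3=F, B4=S, B4=E, B5=T, B5=F, B6=S, B6=E
uncovered (1 of 12): B3=T

Answer: B3=T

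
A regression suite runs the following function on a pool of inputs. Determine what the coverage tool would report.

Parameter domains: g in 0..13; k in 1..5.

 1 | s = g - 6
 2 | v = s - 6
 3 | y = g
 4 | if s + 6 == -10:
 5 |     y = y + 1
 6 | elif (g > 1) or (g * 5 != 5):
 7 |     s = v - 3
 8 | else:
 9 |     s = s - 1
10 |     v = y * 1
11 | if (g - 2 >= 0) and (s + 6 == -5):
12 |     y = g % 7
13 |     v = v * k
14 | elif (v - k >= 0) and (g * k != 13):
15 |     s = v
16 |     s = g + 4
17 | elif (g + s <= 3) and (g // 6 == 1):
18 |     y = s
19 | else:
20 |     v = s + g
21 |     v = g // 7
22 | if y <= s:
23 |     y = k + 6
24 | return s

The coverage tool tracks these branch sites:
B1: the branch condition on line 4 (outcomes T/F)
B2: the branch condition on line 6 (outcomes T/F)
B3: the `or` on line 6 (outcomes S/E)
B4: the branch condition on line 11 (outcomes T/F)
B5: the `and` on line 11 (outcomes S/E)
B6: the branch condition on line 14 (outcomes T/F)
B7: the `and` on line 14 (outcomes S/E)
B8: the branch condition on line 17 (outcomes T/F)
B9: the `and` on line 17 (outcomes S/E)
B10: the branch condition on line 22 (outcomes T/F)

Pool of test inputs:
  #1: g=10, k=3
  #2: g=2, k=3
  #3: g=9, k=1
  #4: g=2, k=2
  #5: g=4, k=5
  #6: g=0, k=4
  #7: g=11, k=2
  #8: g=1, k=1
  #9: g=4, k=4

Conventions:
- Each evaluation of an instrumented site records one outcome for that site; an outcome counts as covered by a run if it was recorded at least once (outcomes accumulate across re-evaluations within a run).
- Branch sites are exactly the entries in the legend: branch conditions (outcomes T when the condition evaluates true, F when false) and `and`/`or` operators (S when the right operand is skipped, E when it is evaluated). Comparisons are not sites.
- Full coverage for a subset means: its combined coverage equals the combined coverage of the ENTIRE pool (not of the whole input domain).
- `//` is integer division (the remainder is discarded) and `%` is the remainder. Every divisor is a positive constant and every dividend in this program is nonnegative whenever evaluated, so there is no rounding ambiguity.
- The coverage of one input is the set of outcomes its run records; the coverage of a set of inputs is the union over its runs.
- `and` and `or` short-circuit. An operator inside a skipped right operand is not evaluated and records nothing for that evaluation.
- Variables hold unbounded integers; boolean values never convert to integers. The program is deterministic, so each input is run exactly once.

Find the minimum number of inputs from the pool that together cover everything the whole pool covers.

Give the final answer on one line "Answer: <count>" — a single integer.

test 1 (g=10, k=3) fires B1->F, B3->S, B2->T, B5->E, B4->F, B7->S, B6->F, B9->S, B8->F, B10->F; hits B1=F, B2=T, B3=S, B4=F, B5=E, B6=F, B7=S, B8=F, B9=S, B10=F
test 2 (g=2, k=3) fires B1->F, B3->S, B2->T, B5->E, B4->F, B7->S, B6->F, B9->E, B8->F, B10->F; hits B1=F, B2=T, B3=S, B4=F, B5=E, B6=F, B7=S, B8=F, B9=E, B10=F
test 3 (g=9, k=1) fires B1->F, B3->S, B2->T, B5->E, B4->F, B7->S, B6->F, B9->E, B8->T, B10->T; hits B1=F, B2=T, B3=S, B4=F, B5=E, B6=F, B7=S, B8=T, B9=E, B10=T
test 4 (g=2, k=2) fires B1->F, B3->S, B2->T, B5->E, B4->F, B7->S, B6->F, B9->E, B8->F, B10->F; hits B1=F, B2=T, B3=S, B4=F, B5=E, B6=F, B7=S, B8=F, B9=E, B10=F
test 5 (g=4, k=5) fires B1->F, B3->S, B2->T, B5->E, B4->T, B10->F; hits B1=F, B2=T, B3=S, B4=T, B5=E, B10=F
test 6 (g=0, k=4) fires B1->F, B3->E, B2->T, B5->S, B4->F, B7->S, B6->F, B9->E, B8->F, B10->F; hits B1=F, B2=T, B3=E, B4=F, B5=S, B6=F, B7=S, B8=F, B9=E, B10=F
test 7 (g=11, k=2) fires B1->F, B3->S, B2->T, B5->E, B4->F, B7->S, B6->F, B9->S, B8->F, B10->F; hits B1=F, B2=T, B3=S, B4=F, B5=E, B6=F, B7=S, B8=F, B9=S, B10=F
test 8 (g=1, k=1) fires B1->F, B3->E, B2->F, B5->S, B4->F, B7->E, B6->T, B10->T; hits B1=F, B2=F, B3=E, B4=F, B5=S, B6=T, B7=E, B10=T
test 9 (g=4, k=4) fires B1->F, B3->S, B2->T, B5->E, B4->T, B10->F; hits B1=F, B2=T, B3=S, B4=T, B5=E, B10=F
together the pool reaches 19 outcomes: B1=F, B2=T, B2=F, B3=S, B3=E, B4=T, B4=F, B5=S, B5=E, B6=T, B6=F, B7=S, B7=E, B8=T, B8=F, B9=S, B9=E, B10=T, B10=F
no size-1 subset reaches all 19 outcomes (best union: 10/19)
no size-2 subset reaches all 19 outcomes (best union: 16/19)
no size-3 subset reaches all 19 outcomes (best union: 18/19)
the canonical winner is {1, 3, 5, 8}: size 4, full 19-outcome coverage, earliest index list among size-4 covers

Answer: 4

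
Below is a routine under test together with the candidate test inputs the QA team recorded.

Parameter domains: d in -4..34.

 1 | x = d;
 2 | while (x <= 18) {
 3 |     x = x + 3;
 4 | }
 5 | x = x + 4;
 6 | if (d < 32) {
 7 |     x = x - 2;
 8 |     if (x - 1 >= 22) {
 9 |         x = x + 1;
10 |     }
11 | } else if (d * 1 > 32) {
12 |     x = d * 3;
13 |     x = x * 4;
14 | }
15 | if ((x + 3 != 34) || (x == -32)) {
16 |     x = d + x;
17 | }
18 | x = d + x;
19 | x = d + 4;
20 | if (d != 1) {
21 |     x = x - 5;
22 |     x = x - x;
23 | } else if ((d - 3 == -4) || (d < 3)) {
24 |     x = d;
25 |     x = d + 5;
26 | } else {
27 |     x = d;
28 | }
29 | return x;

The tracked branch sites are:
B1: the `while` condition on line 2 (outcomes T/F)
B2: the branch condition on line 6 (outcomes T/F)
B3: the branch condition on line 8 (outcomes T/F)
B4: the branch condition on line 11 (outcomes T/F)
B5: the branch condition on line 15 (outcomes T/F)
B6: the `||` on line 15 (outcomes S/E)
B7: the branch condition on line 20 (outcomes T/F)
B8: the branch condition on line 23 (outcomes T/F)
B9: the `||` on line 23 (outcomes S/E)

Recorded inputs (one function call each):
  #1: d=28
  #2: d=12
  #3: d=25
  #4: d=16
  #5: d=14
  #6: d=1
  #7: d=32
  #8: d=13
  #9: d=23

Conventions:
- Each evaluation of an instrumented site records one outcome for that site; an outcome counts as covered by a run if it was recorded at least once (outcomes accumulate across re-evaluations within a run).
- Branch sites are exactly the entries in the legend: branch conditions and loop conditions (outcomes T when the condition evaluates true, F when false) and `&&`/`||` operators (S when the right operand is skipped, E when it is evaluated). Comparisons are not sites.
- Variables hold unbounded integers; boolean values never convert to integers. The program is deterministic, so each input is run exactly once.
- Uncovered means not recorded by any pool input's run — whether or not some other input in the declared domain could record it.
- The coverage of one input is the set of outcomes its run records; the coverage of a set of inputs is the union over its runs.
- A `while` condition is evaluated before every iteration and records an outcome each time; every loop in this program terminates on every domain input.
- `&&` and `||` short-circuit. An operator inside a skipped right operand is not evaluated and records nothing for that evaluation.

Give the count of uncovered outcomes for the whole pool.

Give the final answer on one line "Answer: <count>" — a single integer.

run #1 (d=28) runs B1->F, B2->T, B3->T, B6->E, B5->F, B7->T; records B1=F, B2=T, B3=T, B5=F, B6=E, B7=T
run #2 (d=12) runs B1->T, B1->T, B1->T, B1->F, B2->T, B3->T, B6->S, B5->T, B7->T; records B1=T, B1=F, B2=T, B3=T, B5=T, B6=S, B7=T
run #3 (d=25) runs B1->F, B2->T, B3->T, B6->S, B5->T, B7->T; records B1=F, B2=T, B3=T, B5=T, B6=S, B7=T
run #4 (d=16) runs B1->T, B1->F, B2->T, B3->F, B6->S, B5->T, B7->T; records B1=T, B1=F, B2=T, B3=F, B5=T, B6=S, B7=T
run #5 (d=14) runs B1->T, B1->T, B1->F, B2->T, B3->F, B6->S, B5->T, B7->T; records B1=T, B1=F, B2=T, B3=F, B5=T, B6=S, B7=T
run #6 (d=1) runs B1->T, B1->T, B1->T, B1->T, B1->T, B1->T, B1->F, B2->T, B3->F, B6->S, B5->T, B7->F, B9->E, B8->T; records B1=T, B1=F, B2=T, B3=F, B5=T, B6=S, B7=F, B8=T, B9=E
run #7 (d=32) runs B1->F, B2->F, B4->F, B6->S, B5->T, B7->T; records B1=F, B2=F, B4=F, B5=T, B6=S, B7=T
run #8 (d=13) runs B1->T, B1->T, B1->F, B2->T, B3->F, B6->S, B5->T, B7->T; records B1=T, B1=F, B2=T, B3=F, B5=T, B6=S, B7=T
run #9 (d=23) runs B1->F, B2->T, B3->T, B6->S, B5->T, B7->T; records B1=F, B2=T, B3=T, B5=T, B6=S, B7=T
union over the pool: B1=T, B1=F, B2=T, B2=F, B3=T, B3=F, B4=F, B5=T, B5=F, B6=S, B6=E, B7=T, B7=F, B8=T, B9=E
uncovered (3 of 18): B4=T, B8=F, B9=S

Answer: 3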